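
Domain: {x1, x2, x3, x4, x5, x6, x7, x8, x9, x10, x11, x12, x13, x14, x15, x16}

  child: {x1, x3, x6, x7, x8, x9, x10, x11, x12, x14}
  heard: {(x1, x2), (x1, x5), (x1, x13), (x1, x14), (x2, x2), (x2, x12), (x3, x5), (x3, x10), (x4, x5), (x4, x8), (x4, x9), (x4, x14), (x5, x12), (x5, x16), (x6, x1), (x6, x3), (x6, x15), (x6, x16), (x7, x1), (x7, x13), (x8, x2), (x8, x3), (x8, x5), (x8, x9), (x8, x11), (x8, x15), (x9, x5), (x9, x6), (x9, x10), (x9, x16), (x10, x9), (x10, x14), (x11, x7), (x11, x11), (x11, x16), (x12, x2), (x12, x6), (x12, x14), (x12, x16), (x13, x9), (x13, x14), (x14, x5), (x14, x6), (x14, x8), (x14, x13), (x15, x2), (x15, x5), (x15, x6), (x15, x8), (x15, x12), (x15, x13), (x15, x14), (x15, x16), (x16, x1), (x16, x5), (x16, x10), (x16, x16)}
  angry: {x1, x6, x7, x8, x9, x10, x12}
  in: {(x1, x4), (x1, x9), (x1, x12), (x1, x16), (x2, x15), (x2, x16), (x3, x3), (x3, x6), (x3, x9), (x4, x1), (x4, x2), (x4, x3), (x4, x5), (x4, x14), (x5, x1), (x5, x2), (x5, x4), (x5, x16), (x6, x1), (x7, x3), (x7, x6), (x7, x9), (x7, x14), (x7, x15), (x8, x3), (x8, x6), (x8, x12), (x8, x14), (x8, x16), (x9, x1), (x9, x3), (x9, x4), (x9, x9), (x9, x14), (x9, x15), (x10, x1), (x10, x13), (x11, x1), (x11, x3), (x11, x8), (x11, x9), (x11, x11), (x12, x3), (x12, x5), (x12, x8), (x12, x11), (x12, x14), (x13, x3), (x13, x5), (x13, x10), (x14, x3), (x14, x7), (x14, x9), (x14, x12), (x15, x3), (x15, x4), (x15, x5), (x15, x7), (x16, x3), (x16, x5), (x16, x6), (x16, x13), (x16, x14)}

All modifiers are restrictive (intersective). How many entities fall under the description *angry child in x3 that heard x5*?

⟦in x3⟧ = {x : ⟨x, x3⟩ ∈ ⟦in⟧} = {x3, x4, x7, x8, x9, x11, x12, x13, x14, x15, x16}
⟦that heard x5⟧ = {x : ⟨x, x5⟩ ∈ ⟦heard⟧} = {x1, x3, x4, x8, x9, x14, x15, x16}
⟦child⟧ = {x1, x3, x6, x7, x8, x9, x10, x11, x12, x14}
… ∩ ⟦in x3⟧ = {x1, x3, x6, x7, x8, x9, x10, x11, x12, x14} ∩ {x3, x4, x7, x8, x9, x11, x12, x13, x14, x15, x16} = {x3, x7, x8, x9, x11, x12, x14}
… ∩ ⟦that heard x5⟧ = {x3, x7, x8, x9, x11, x12, x14} ∩ {x1, x3, x4, x8, x9, x14, x15, x16} = {x3, x8, x9, x14}
… ∩ ⟦angry⟧ = {x3, x8, x9, x14} ∩ {x1, x6, x7, x8, x9, x10, x12} = {x8, x9}
⟦angry child in x3 that heard x5⟧ = {x8, x9}, so the cardinality is 2.

2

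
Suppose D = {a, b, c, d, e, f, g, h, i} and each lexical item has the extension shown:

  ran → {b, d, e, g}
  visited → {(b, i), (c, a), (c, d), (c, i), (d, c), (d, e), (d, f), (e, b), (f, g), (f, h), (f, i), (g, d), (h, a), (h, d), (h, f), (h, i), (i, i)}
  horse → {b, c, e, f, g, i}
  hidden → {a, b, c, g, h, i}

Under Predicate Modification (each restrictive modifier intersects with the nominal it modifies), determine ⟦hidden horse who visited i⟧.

⟦who visited i⟧ = {x : ⟨x, i⟩ ∈ ⟦visited⟧} = {b, c, f, h, i}
⟦horse⟧ = {b, c, e, f, g, i}
… ∩ ⟦who visited i⟧ = {b, c, e, f, g, i} ∩ {b, c, f, h, i} = {b, c, f, i}
… ∩ ⟦hidden⟧ = {b, c, f, i} ∩ {a, b, c, g, h, i} = {b, c, i}
So ⟦hidden horse who visited i⟧ = {b, c, i}.

{b, c, i}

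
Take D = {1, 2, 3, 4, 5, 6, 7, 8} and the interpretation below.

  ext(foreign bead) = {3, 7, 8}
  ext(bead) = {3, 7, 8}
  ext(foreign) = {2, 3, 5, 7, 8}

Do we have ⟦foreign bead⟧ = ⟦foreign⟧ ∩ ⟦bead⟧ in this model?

⟦foreign⟧ ∩ ⟦bead⟧ = {2, 3, 5, 7, 8} ∩ {3, 7, 8} = {3, 7, 8}
Observed ⟦foreign bead⟧ = {3, 7, 8}.
These coincide, so the modifier is intersective here.

yes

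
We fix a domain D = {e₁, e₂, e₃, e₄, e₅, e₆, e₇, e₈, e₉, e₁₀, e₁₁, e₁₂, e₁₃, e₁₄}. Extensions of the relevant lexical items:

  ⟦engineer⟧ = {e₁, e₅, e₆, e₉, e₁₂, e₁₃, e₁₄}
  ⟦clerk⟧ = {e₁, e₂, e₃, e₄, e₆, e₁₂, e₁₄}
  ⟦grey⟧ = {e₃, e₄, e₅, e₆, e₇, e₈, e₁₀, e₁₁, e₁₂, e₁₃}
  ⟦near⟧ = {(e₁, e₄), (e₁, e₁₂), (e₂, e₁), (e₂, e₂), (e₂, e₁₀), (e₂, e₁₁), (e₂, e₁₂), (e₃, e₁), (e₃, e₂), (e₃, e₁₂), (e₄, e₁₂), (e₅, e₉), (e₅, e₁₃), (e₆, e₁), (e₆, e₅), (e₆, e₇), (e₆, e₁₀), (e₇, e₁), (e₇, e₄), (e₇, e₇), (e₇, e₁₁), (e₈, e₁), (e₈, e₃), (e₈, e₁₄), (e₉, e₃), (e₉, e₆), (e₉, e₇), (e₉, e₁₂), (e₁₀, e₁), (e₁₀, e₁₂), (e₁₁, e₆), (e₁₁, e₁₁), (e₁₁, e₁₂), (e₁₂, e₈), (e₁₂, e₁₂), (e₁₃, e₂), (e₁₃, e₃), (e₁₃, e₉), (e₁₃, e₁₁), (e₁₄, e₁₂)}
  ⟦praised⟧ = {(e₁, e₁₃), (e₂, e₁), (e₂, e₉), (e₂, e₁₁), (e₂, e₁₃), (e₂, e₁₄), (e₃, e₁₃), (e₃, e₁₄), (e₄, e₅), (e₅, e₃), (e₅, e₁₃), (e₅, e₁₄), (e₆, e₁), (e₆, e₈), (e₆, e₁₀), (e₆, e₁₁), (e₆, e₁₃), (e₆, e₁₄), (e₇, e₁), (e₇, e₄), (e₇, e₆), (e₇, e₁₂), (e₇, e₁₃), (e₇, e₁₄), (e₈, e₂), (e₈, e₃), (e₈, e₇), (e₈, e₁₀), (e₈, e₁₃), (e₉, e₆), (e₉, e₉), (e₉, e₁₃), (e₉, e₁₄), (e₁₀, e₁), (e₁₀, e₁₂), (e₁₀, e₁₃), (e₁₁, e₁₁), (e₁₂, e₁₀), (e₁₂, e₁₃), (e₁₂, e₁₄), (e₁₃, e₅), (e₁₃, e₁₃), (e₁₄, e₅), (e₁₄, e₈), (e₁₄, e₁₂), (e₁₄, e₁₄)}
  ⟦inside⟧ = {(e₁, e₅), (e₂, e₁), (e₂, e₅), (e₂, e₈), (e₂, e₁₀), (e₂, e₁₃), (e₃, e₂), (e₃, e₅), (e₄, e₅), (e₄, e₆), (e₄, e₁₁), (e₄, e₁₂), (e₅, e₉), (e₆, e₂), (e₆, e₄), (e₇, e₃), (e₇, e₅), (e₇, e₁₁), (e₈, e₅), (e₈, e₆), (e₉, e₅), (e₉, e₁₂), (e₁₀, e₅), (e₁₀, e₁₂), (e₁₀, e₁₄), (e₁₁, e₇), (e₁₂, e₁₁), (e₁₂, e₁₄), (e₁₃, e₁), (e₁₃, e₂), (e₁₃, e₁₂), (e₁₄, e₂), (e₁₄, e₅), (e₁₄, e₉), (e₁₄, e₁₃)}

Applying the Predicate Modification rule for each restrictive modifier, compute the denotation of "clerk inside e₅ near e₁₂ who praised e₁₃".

{e₁, e₂, e₃}

⟦inside e₅⟧ = {x : ⟨x, e₅⟩ ∈ ⟦inside⟧} = {e₁, e₂, e₃, e₄, e₇, e₈, e₉, e₁₀, e₁₄}
⟦near e₁₂⟧ = {x : ⟨x, e₁₂⟩ ∈ ⟦near⟧} = {e₁, e₂, e₃, e₄, e₉, e₁₀, e₁₁, e₁₂, e₁₄}
⟦who praised e₁₃⟧ = {x : ⟨x, e₁₃⟩ ∈ ⟦praised⟧} = {e₁, e₂, e₃, e₅, e₆, e₇, e₈, e₉, e₁₀, e₁₂, e₁₃}
⟦clerk⟧ = {e₁, e₂, e₃, e₄, e₆, e₁₂, e₁₄}
… ∩ ⟦inside e₅⟧ = {e₁, e₂, e₃, e₄, e₆, e₁₂, e₁₄} ∩ {e₁, e₂, e₃, e₄, e₇, e₈, e₉, e₁₀, e₁₄} = {e₁, e₂, e₃, e₄, e₁₄}
… ∩ ⟦near e₁₂⟧ = {e₁, e₂, e₃, e₄, e₁₄} ∩ {e₁, e₂, e₃, e₄, e₉, e₁₀, e₁₁, e₁₂, e₁₄} = {e₁, e₂, e₃, e₄, e₁₄}
… ∩ ⟦who praised e₁₃⟧ = {e₁, e₂, e₃, e₄, e₁₄} ∩ {e₁, e₂, e₃, e₅, e₆, e₇, e₈, e₉, e₁₀, e₁₂, e₁₃} = {e₁, e₂, e₃}
So ⟦clerk inside e₅ near e₁₂ who praised e₁₃⟧ = {e₁, e₂, e₃}.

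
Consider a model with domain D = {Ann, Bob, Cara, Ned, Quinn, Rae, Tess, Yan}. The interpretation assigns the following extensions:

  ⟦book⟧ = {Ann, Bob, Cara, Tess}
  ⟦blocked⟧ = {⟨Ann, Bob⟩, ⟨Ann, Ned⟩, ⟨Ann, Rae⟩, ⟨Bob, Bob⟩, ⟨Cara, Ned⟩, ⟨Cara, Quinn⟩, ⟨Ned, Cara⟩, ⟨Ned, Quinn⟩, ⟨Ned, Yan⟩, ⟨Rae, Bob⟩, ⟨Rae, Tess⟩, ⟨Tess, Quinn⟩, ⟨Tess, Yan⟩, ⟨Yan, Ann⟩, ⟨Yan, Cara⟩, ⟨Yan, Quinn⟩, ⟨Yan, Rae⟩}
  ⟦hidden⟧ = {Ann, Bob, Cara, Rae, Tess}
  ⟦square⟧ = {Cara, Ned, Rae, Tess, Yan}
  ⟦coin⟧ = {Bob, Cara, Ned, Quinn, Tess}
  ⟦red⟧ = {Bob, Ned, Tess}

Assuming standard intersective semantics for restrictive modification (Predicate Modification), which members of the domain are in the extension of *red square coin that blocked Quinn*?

⟦that blocked Quinn⟧ = {x : ⟨x, Quinn⟩ ∈ ⟦blocked⟧} = {Cara, Ned, Tess, Yan}
⟦coin⟧ = {Bob, Cara, Ned, Quinn, Tess}
… ∩ ⟦that blocked Quinn⟧ = {Bob, Cara, Ned, Quinn, Tess} ∩ {Cara, Ned, Tess, Yan} = {Cara, Ned, Tess}
… ∩ ⟦red⟧ = {Cara, Ned, Tess} ∩ {Bob, Ned, Tess} = {Ned, Tess}
… ∩ ⟦square⟧ = {Ned, Tess} ∩ {Cara, Ned, Rae, Tess, Yan} = {Ned, Tess}
So ⟦red square coin that blocked Quinn⟧ = {Ned, Tess}.

{Ned, Tess}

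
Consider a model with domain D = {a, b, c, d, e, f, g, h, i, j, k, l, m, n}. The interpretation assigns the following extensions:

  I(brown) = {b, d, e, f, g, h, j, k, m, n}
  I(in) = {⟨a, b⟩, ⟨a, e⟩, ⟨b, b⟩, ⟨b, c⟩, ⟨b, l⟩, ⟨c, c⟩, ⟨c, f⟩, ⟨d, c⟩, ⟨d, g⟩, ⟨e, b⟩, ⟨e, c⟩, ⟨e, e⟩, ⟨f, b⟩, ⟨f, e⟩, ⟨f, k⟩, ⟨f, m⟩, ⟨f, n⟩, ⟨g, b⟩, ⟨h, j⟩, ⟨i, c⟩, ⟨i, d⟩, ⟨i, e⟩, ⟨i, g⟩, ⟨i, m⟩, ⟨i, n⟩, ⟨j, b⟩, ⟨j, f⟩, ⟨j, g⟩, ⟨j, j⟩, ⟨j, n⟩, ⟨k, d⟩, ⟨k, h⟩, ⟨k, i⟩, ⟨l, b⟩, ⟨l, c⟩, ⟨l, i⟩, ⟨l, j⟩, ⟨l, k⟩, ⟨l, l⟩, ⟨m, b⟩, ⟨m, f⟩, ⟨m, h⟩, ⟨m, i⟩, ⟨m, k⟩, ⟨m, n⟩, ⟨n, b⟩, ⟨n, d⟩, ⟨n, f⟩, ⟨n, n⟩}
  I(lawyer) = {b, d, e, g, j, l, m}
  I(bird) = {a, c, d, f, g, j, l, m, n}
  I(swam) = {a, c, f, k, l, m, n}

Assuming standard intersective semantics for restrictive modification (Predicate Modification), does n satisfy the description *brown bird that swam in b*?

yes

⟦that swam⟧ = ⟦swam⟧ = {a, c, f, k, l, m, n}
⟦in b⟧ = {x : ⟨x, b⟩ ∈ ⟦in⟧} = {a, b, e, f, g, j, l, m, n}
⟦bird⟧ = {a, c, d, f, g, j, l, m, n}
… ∩ ⟦that swam⟧ = {a, c, d, f, g, j, l, m, n} ∩ {a, c, f, k, l, m, n} = {a, c, f, l, m, n}
… ∩ ⟦in b⟧ = {a, c, f, l, m, n} ∩ {a, b, e, f, g, j, l, m, n} = {a, f, l, m, n}
… ∩ ⟦brown⟧ = {a, f, l, m, n} ∩ {b, d, e, f, g, h, j, k, m, n} = {f, m, n}
⟦brown bird that swam in b⟧ = {f, m, n}; n ∈ this set.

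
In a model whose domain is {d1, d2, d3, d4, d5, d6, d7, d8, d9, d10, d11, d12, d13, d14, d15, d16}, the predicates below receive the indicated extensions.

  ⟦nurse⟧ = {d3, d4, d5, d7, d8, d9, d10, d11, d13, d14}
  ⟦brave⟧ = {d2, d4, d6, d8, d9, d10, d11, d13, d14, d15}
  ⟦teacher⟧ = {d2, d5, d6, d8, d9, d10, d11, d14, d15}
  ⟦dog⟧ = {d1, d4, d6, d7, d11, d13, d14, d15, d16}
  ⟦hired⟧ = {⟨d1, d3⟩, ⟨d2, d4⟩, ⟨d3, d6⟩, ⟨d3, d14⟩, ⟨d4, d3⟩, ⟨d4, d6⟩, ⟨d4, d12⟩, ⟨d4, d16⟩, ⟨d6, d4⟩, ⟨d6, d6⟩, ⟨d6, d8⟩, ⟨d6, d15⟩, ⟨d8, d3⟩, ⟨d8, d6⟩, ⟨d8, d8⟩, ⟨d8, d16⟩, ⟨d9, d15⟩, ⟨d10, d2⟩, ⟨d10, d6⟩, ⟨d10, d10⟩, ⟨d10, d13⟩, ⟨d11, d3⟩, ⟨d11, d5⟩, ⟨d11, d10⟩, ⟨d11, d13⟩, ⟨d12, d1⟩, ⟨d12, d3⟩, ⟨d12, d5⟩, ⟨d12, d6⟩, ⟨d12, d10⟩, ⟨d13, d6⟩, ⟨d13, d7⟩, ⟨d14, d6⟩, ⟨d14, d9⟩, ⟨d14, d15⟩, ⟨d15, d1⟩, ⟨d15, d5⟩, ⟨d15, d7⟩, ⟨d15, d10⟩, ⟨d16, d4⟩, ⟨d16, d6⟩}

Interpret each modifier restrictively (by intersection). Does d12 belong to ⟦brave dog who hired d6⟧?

⟦who hired d6⟧ = {x : ⟨x, d6⟩ ∈ ⟦hired⟧} = {d3, d4, d6, d8, d10, d12, d13, d14, d16}
⟦dog⟧ = {d1, d4, d6, d7, d11, d13, d14, d15, d16}
… ∩ ⟦who hired d6⟧ = {d1, d4, d6, d7, d11, d13, d14, d15, d16} ∩ {d3, d4, d6, d8, d10, d12, d13, d14, d16} = {d4, d6, d13, d14, d16}
… ∩ ⟦brave⟧ = {d4, d6, d13, d14, d16} ∩ {d2, d4, d6, d8, d9, d10, d11, d13, d14, d15} = {d4, d6, d13, d14}
⟦brave dog who hired d6⟧ = {d4, d6, d13, d14}; d12 ∉ this set.

no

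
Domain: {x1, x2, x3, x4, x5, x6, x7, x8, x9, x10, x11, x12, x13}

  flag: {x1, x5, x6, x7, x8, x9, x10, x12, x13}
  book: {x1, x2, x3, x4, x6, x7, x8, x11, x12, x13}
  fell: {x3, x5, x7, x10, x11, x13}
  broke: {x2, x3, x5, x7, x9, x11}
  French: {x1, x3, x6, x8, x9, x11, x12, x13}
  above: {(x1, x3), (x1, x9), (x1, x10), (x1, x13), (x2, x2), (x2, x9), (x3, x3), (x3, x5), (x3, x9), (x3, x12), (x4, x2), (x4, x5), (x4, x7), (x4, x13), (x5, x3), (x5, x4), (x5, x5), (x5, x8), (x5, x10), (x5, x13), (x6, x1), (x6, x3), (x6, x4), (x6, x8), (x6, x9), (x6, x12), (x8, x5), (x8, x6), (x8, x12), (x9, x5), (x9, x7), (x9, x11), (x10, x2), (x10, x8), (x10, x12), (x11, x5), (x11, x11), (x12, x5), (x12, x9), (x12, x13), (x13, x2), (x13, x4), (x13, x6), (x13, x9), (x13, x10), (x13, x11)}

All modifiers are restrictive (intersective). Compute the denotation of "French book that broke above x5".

{x3, x11}

⟦that broke⟧ = ⟦broke⟧ = {x2, x3, x5, x7, x9, x11}
⟦above x5⟧ = {x : ⟨x, x5⟩ ∈ ⟦above⟧} = {x3, x4, x5, x8, x9, x11, x12}
⟦book⟧ = {x1, x2, x3, x4, x6, x7, x8, x11, x12, x13}
… ∩ ⟦that broke⟧ = {x1, x2, x3, x4, x6, x7, x8, x11, x12, x13} ∩ {x2, x3, x5, x7, x9, x11} = {x2, x3, x7, x11}
… ∩ ⟦above x5⟧ = {x2, x3, x7, x11} ∩ {x3, x4, x5, x8, x9, x11, x12} = {x3, x11}
… ∩ ⟦French⟧ = {x3, x11} ∩ {x1, x3, x6, x8, x9, x11, x12, x13} = {x3, x11}
So ⟦French book that broke above x5⟧ = {x3, x11}.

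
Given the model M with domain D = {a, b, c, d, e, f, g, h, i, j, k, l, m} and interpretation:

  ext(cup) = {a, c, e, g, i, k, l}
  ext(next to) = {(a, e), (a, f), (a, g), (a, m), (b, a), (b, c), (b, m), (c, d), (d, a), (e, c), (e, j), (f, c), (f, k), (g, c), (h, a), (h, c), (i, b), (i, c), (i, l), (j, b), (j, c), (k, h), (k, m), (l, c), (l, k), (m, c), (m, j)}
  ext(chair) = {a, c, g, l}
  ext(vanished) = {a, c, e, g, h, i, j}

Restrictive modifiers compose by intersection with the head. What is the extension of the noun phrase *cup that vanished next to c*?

{e, g, i}

⟦that vanished⟧ = ⟦vanished⟧ = {a, c, e, g, h, i, j}
⟦next to c⟧ = {x : ⟨x, c⟩ ∈ ⟦next to⟧} = {b, e, f, g, h, i, j, l, m}
⟦cup⟧ = {a, c, e, g, i, k, l}
… ∩ ⟦that vanished⟧ = {a, c, e, g, i, k, l} ∩ {a, c, e, g, h, i, j} = {a, c, e, g, i}
… ∩ ⟦next to c⟧ = {a, c, e, g, i} ∩ {b, e, f, g, h, i, j, l, m} = {e, g, i}
So ⟦cup that vanished next to c⟧ = {e, g, i}.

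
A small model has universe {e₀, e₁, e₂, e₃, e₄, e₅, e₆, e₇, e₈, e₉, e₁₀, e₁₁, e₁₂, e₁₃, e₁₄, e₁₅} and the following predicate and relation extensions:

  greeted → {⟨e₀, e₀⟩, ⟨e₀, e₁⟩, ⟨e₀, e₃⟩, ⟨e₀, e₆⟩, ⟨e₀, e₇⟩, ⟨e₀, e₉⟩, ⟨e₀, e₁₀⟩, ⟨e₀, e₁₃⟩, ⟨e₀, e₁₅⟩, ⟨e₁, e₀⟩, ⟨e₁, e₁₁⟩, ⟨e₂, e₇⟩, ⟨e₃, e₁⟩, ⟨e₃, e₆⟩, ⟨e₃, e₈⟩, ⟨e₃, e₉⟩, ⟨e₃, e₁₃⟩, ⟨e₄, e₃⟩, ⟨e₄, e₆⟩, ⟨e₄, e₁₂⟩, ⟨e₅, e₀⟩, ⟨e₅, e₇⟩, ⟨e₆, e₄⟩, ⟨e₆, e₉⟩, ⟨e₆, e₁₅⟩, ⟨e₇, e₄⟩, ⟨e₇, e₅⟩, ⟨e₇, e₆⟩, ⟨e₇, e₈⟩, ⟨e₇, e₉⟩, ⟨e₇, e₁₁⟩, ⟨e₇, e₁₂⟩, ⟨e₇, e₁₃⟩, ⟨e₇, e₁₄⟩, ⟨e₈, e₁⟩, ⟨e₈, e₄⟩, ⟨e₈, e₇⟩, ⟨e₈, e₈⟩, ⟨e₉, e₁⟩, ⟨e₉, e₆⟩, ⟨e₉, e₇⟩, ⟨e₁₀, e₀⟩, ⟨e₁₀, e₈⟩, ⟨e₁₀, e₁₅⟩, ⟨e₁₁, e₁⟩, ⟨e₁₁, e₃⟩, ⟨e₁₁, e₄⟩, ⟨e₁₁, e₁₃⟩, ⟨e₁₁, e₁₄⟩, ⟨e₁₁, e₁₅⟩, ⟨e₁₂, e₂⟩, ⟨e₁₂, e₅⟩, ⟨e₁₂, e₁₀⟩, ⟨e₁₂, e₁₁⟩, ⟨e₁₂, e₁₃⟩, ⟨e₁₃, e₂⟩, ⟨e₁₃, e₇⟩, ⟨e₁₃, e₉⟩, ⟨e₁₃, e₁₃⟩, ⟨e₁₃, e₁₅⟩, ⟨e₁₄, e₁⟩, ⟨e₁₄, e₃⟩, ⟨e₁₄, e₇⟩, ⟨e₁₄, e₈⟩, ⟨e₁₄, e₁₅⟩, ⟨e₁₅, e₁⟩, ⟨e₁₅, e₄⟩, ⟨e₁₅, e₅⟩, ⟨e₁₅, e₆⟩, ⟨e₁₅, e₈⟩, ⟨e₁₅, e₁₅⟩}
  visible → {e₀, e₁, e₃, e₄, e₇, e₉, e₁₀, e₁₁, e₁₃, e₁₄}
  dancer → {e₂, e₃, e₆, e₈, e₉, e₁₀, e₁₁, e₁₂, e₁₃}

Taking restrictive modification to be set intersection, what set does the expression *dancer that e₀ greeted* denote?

{e₃, e₆, e₉, e₁₀, e₁₃}

⟦that e₀ greeted⟧ = {x : ⟨e₀, x⟩ ∈ ⟦greeted⟧} = {e₀, e₁, e₃, e₆, e₇, e₉, e₁₀, e₁₃, e₁₅}
⟦dancer⟧ = {e₂, e₃, e₆, e₈, e₉, e₁₀, e₁₁, e₁₂, e₁₃}
… ∩ ⟦that e₀ greeted⟧ = {e₂, e₃, e₆, e₈, e₉, e₁₀, e₁₁, e₁₂, e₁₃} ∩ {e₀, e₁, e₃, e₆, e₇, e₉, e₁₀, e₁₃, e₁₅} = {e₃, e₆, e₉, e₁₀, e₁₃}
So ⟦dancer that e₀ greeted⟧ = {e₃, e₆, e₉, e₁₀, e₁₃}.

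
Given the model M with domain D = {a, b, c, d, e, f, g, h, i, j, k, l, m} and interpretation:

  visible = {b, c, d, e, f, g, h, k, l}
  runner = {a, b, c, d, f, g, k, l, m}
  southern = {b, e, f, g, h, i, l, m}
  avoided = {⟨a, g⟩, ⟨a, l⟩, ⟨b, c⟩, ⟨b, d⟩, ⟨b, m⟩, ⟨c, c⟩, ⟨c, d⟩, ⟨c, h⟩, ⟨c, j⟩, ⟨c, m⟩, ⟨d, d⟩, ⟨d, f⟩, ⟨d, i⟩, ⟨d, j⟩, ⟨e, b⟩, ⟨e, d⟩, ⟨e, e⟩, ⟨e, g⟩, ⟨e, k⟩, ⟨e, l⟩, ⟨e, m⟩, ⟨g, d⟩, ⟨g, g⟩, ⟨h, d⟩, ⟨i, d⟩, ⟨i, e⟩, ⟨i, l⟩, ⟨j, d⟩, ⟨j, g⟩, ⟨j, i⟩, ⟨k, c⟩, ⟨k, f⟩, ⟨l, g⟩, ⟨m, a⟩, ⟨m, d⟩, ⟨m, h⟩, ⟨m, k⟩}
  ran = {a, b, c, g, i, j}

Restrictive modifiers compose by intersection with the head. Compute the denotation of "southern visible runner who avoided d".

⟦who avoided d⟧ = {x : ⟨x, d⟩ ∈ ⟦avoided⟧} = {b, c, d, e, g, h, i, j, m}
⟦runner⟧ = {a, b, c, d, f, g, k, l, m}
… ∩ ⟦who avoided d⟧ = {a, b, c, d, f, g, k, l, m} ∩ {b, c, d, e, g, h, i, j, m} = {b, c, d, g, m}
… ∩ ⟦southern⟧ = {b, c, d, g, m} ∩ {b, e, f, g, h, i, l, m} = {b, g, m}
… ∩ ⟦visible⟧ = {b, g, m} ∩ {b, c, d, e, f, g, h, k, l} = {b, g}
So ⟦southern visible runner who avoided d⟧ = {b, g}.

{b, g}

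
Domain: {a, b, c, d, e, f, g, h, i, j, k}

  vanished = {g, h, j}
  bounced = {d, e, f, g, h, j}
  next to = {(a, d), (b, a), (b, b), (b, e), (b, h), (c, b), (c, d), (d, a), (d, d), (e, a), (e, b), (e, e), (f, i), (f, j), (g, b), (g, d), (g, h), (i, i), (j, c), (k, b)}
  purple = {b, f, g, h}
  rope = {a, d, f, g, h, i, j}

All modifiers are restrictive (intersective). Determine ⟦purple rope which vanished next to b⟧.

⟦which vanished⟧ = ⟦vanished⟧ = {g, h, j}
⟦next to b⟧ = {x : ⟨x, b⟩ ∈ ⟦next to⟧} = {b, c, e, g, k}
⟦rope⟧ = {a, d, f, g, h, i, j}
… ∩ ⟦which vanished⟧ = {a, d, f, g, h, i, j} ∩ {g, h, j} = {g, h, j}
… ∩ ⟦next to b⟧ = {g, h, j} ∩ {b, c, e, g, k} = {g}
… ∩ ⟦purple⟧ = {g} ∩ {b, f, g, h} = {g}
So ⟦purple rope which vanished next to b⟧ = {g}.

{g}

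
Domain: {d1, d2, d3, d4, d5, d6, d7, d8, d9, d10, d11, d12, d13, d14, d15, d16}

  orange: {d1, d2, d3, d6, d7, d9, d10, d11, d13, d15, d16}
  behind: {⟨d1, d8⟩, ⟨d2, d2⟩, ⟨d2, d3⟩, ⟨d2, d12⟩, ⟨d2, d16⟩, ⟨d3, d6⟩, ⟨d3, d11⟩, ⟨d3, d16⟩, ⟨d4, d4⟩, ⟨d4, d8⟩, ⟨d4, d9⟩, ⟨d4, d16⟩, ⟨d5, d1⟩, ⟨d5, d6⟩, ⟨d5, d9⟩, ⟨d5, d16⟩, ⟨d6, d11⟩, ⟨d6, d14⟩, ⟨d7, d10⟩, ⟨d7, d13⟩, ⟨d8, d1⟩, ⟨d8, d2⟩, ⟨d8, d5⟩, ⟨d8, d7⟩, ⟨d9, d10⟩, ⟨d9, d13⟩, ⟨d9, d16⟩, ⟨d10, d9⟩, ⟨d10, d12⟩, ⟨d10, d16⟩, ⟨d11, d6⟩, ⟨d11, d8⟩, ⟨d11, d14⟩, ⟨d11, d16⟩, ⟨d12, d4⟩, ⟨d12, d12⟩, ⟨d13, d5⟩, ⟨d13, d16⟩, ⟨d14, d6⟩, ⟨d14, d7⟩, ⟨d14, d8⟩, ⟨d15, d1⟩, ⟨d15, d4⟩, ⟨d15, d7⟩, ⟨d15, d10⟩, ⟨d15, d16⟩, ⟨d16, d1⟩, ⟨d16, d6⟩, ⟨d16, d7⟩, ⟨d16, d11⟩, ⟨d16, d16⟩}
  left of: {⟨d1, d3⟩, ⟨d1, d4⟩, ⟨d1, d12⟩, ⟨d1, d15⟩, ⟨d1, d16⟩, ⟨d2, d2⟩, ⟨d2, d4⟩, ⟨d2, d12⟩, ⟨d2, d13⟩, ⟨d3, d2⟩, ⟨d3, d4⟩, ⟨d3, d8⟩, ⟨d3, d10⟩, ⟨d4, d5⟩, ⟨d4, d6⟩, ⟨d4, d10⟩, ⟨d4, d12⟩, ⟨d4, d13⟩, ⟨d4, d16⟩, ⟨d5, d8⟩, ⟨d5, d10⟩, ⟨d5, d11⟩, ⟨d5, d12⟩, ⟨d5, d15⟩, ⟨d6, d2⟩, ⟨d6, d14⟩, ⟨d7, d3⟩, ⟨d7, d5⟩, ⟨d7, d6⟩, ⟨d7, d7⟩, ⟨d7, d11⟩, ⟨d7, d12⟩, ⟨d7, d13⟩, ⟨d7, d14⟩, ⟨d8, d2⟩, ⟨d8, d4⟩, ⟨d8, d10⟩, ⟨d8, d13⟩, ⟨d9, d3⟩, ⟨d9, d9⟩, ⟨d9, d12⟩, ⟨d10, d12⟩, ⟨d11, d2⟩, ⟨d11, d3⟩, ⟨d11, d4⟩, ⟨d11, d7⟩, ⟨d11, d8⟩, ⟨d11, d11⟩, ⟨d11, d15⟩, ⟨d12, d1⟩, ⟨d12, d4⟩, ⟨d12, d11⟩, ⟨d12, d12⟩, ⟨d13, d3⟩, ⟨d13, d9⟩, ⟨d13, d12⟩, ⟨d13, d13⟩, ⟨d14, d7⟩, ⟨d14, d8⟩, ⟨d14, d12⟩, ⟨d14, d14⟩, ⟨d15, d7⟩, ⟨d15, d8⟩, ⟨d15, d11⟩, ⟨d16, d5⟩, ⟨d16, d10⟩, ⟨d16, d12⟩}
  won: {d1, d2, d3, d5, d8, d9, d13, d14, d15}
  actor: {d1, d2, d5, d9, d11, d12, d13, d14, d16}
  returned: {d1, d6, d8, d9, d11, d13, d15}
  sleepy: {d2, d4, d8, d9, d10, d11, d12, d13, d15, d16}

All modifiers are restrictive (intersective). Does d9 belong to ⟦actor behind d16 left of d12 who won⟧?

⟦behind d16⟧ = {x : ⟨x, d16⟩ ∈ ⟦behind⟧} = {d2, d3, d4, d5, d9, d10, d11, d13, d15, d16}
⟦left of d12⟧ = {x : ⟨x, d12⟩ ∈ ⟦left of⟧} = {d1, d2, d4, d5, d7, d9, d10, d12, d13, d14, d16}
⟦who won⟧ = ⟦won⟧ = {d1, d2, d3, d5, d8, d9, d13, d14, d15}
⟦actor⟧ = {d1, d2, d5, d9, d11, d12, d13, d14, d16}
… ∩ ⟦behind d16⟧ = {d1, d2, d5, d9, d11, d12, d13, d14, d16} ∩ {d2, d3, d4, d5, d9, d10, d11, d13, d15, d16} = {d2, d5, d9, d11, d13, d16}
… ∩ ⟦left of d12⟧ = {d2, d5, d9, d11, d13, d16} ∩ {d1, d2, d4, d5, d7, d9, d10, d12, d13, d14, d16} = {d2, d5, d9, d13, d16}
… ∩ ⟦who won⟧ = {d2, d5, d9, d13, d16} ∩ {d1, d2, d3, d5, d8, d9, d13, d14, d15} = {d2, d5, d9, d13}
⟦actor behind d16 left of d12 who won⟧ = {d2, d5, d9, d13}; d9 ∈ this set.

yes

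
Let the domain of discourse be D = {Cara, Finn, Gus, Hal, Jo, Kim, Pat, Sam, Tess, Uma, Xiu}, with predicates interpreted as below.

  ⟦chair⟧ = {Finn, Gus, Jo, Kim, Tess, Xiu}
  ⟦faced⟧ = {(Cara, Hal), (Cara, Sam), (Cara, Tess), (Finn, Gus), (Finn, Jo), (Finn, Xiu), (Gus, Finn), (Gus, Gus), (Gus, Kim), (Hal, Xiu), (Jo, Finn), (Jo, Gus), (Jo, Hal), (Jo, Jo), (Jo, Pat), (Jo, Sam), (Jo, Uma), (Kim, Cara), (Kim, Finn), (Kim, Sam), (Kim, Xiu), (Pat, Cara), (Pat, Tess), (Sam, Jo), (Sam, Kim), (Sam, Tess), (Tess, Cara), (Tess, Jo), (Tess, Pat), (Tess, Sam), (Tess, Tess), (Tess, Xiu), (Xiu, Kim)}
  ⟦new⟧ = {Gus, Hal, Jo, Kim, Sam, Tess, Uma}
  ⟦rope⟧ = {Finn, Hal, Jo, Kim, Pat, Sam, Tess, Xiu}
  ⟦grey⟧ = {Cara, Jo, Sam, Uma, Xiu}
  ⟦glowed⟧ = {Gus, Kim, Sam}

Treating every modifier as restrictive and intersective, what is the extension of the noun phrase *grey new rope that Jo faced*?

{Jo, Sam}

⟦that Jo faced⟧ = {x : ⟨Jo, x⟩ ∈ ⟦faced⟧} = {Finn, Gus, Hal, Jo, Pat, Sam, Uma}
⟦rope⟧ = {Finn, Hal, Jo, Kim, Pat, Sam, Tess, Xiu}
… ∩ ⟦that Jo faced⟧ = {Finn, Hal, Jo, Kim, Pat, Sam, Tess, Xiu} ∩ {Finn, Gus, Hal, Jo, Pat, Sam, Uma} = {Finn, Hal, Jo, Pat, Sam}
… ∩ ⟦grey⟧ = {Finn, Hal, Jo, Pat, Sam} ∩ {Cara, Jo, Sam, Uma, Xiu} = {Jo, Sam}
… ∩ ⟦new⟧ = {Jo, Sam} ∩ {Gus, Hal, Jo, Kim, Sam, Tess, Uma} = {Jo, Sam}
So ⟦grey new rope that Jo faced⟧ = {Jo, Sam}.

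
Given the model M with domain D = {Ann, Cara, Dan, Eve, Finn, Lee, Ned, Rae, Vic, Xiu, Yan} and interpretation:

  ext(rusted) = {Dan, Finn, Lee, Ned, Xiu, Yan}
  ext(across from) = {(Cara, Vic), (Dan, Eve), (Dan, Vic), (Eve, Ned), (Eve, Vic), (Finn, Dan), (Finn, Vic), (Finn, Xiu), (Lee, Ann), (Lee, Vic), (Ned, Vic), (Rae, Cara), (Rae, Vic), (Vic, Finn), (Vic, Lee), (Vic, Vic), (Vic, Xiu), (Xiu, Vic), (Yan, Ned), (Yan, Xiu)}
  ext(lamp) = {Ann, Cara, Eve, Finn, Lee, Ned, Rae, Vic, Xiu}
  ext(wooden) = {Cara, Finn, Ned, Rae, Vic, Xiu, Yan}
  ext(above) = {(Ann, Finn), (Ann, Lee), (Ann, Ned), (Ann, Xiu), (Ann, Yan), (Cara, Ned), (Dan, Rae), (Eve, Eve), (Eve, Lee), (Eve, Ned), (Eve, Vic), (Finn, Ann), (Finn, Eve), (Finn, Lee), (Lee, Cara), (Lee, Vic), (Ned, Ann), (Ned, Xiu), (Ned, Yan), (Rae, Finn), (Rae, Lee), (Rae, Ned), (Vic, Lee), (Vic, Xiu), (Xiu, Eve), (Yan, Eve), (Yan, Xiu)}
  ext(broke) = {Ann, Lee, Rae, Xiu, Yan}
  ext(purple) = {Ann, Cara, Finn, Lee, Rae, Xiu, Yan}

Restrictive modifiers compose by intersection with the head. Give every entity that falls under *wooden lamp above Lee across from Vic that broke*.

⟦above Lee⟧ = {x : ⟨x, Lee⟩ ∈ ⟦above⟧} = {Ann, Eve, Finn, Rae, Vic}
⟦across from Vic⟧ = {x : ⟨x, Vic⟩ ∈ ⟦across from⟧} = {Cara, Dan, Eve, Finn, Lee, Ned, Rae, Vic, Xiu}
⟦that broke⟧ = ⟦broke⟧ = {Ann, Lee, Rae, Xiu, Yan}
⟦lamp⟧ = {Ann, Cara, Eve, Finn, Lee, Ned, Rae, Vic, Xiu}
… ∩ ⟦above Lee⟧ = {Ann, Cara, Eve, Finn, Lee, Ned, Rae, Vic, Xiu} ∩ {Ann, Eve, Finn, Rae, Vic} = {Ann, Eve, Finn, Rae, Vic}
… ∩ ⟦across from Vic⟧ = {Ann, Eve, Finn, Rae, Vic} ∩ {Cara, Dan, Eve, Finn, Lee, Ned, Rae, Vic, Xiu} = {Eve, Finn, Rae, Vic}
… ∩ ⟦that broke⟧ = {Eve, Finn, Rae, Vic} ∩ {Ann, Lee, Rae, Xiu, Yan} = {Rae}
… ∩ ⟦wooden⟧ = {Rae} ∩ {Cara, Finn, Ned, Rae, Vic, Xiu, Yan} = {Rae}
So ⟦wooden lamp above Lee across from Vic that broke⟧ = {Rae}.

{Rae}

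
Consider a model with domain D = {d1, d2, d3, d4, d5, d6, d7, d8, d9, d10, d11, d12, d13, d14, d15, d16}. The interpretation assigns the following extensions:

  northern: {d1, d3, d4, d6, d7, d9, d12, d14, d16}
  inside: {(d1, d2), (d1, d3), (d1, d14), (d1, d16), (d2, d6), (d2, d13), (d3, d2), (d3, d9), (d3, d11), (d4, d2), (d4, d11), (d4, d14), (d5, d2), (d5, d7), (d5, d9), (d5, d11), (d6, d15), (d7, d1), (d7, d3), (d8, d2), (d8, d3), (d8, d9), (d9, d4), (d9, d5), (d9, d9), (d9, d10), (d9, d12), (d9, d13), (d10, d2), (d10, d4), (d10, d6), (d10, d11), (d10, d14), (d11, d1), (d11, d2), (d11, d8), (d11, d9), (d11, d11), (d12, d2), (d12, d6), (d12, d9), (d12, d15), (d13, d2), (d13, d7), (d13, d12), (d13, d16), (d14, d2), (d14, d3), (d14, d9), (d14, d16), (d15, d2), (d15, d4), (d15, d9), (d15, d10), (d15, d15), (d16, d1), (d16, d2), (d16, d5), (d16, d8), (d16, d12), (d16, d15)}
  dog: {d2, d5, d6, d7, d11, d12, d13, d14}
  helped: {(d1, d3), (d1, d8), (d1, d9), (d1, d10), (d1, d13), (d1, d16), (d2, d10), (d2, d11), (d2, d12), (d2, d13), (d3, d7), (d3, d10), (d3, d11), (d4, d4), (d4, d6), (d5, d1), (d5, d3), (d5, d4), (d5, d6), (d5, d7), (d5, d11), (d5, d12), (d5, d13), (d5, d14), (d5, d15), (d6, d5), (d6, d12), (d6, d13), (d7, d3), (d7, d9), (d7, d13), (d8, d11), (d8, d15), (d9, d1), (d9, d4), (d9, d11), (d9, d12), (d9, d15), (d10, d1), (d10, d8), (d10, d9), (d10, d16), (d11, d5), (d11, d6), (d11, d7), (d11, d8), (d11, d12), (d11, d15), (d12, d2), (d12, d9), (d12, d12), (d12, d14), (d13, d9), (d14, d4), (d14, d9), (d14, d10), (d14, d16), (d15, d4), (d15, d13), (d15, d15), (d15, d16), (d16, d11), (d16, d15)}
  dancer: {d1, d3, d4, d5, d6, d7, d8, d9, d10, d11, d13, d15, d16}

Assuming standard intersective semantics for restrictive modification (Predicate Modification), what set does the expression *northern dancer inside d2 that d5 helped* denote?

⟦inside d2⟧ = {x : ⟨x, d2⟩ ∈ ⟦inside⟧} = {d1, d3, d4, d5, d8, d10, d11, d12, d13, d14, d15, d16}
⟦that d5 helped⟧ = {x : ⟨d5, x⟩ ∈ ⟦helped⟧} = {d1, d3, d4, d6, d7, d11, d12, d13, d14, d15}
⟦dancer⟧ = {d1, d3, d4, d5, d6, d7, d8, d9, d10, d11, d13, d15, d16}
… ∩ ⟦inside d2⟧ = {d1, d3, d4, d5, d6, d7, d8, d9, d10, d11, d13, d15, d16} ∩ {d1, d3, d4, d5, d8, d10, d11, d12, d13, d14, d15, d16} = {d1, d3, d4, d5, d8, d10, d11, d13, d15, d16}
… ∩ ⟦that d5 helped⟧ = {d1, d3, d4, d5, d8, d10, d11, d13, d15, d16} ∩ {d1, d3, d4, d6, d7, d11, d12, d13, d14, d15} = {d1, d3, d4, d11, d13, d15}
… ∩ ⟦northern⟧ = {d1, d3, d4, d11, d13, d15} ∩ {d1, d3, d4, d6, d7, d9, d12, d14, d16} = {d1, d3, d4}
So ⟦northern dancer inside d2 that d5 helped⟧ = {d1, d3, d4}.

{d1, d3, d4}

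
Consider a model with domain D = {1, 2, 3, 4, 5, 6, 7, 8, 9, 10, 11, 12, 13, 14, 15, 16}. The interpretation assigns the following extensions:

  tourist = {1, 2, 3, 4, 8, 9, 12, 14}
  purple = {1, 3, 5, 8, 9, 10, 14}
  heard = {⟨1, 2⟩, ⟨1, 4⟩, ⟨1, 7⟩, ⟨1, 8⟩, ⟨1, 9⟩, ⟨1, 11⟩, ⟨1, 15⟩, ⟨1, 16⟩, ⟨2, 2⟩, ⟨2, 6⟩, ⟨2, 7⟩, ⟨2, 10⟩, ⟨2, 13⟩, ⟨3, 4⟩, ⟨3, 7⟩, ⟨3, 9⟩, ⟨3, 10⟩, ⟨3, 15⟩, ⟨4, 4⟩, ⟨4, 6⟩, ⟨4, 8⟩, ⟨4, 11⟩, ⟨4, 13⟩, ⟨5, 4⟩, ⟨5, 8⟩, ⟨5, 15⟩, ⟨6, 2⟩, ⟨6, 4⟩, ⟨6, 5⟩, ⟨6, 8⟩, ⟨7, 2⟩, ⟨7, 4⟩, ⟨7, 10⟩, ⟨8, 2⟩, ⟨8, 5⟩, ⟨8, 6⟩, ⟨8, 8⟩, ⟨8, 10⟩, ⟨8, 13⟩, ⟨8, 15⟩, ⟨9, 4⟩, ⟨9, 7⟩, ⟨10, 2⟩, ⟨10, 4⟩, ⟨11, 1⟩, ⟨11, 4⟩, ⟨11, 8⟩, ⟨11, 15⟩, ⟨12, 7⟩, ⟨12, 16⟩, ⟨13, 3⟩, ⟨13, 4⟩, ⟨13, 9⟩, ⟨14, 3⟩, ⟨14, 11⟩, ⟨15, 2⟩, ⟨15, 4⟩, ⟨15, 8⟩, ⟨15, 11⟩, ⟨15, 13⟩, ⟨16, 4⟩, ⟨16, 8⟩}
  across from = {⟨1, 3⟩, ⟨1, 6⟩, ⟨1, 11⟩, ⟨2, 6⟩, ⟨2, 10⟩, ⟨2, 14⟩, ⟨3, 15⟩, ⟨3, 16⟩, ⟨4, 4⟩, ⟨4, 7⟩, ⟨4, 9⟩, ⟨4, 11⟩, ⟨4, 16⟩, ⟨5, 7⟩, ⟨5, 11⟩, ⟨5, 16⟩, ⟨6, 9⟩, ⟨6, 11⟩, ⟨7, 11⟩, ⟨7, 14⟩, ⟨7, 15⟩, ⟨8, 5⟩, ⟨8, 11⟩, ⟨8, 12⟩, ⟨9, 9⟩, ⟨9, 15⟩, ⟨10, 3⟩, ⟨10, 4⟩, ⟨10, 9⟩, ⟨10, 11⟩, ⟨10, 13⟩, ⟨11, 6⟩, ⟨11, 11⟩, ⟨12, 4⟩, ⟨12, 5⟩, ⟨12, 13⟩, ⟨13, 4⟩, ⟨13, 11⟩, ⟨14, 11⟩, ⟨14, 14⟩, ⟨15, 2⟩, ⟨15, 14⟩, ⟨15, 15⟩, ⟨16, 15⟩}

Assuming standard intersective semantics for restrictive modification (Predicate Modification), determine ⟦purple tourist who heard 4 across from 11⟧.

{1}

⟦who heard 4⟧ = {x : ⟨x, 4⟩ ∈ ⟦heard⟧} = {1, 3, 4, 5, 6, 7, 9, 10, 11, 13, 15, 16}
⟦across from 11⟧ = {x : ⟨x, 11⟩ ∈ ⟦across from⟧} = {1, 4, 5, 6, 7, 8, 10, 11, 13, 14}
⟦tourist⟧ = {1, 2, 3, 4, 8, 9, 12, 14}
… ∩ ⟦who heard 4⟧ = {1, 2, 3, 4, 8, 9, 12, 14} ∩ {1, 3, 4, 5, 6, 7, 9, 10, 11, 13, 15, 16} = {1, 3, 4, 9}
… ∩ ⟦across from 11⟧ = {1, 3, 4, 9} ∩ {1, 4, 5, 6, 7, 8, 10, 11, 13, 14} = {1, 4}
… ∩ ⟦purple⟧ = {1, 4} ∩ {1, 3, 5, 8, 9, 10, 14} = {1}
So ⟦purple tourist who heard 4 across from 11⟧ = {1}.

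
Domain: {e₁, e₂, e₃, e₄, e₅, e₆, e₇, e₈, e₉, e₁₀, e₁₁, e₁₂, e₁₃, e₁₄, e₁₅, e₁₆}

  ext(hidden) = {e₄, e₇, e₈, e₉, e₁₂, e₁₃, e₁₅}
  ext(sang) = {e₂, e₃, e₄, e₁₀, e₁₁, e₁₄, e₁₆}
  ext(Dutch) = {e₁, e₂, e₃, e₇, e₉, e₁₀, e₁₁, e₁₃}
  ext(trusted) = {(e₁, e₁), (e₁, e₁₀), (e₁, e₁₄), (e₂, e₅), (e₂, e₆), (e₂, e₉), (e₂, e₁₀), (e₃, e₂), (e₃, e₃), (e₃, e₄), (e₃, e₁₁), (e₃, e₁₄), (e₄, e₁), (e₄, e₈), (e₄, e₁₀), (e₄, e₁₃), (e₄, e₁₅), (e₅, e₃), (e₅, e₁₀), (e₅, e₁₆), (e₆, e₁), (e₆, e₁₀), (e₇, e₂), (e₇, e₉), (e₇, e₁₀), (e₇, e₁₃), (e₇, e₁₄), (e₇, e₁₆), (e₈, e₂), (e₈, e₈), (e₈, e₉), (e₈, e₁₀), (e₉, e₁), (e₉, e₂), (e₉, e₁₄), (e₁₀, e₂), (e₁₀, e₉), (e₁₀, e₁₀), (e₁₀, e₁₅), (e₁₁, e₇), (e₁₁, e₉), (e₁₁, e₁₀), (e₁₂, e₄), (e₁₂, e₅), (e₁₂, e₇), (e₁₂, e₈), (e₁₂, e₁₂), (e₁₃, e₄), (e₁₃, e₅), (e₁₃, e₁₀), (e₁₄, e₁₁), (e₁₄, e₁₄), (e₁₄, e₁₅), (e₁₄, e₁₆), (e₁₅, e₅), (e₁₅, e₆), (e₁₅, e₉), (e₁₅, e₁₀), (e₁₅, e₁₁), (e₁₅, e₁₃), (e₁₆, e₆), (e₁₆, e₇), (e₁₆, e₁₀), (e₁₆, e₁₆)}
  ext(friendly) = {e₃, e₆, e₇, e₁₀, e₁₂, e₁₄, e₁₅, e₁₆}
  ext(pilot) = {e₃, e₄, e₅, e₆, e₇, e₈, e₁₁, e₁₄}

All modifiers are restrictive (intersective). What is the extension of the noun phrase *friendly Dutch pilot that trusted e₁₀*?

{e₇}

⟦that trusted e₁₀⟧ = {x : ⟨x, e₁₀⟩ ∈ ⟦trusted⟧} = {e₁, e₂, e₄, e₅, e₆, e₇, e₈, e₁₀, e₁₁, e₁₃, e₁₅, e₁₆}
⟦pilot⟧ = {e₃, e₄, e₅, e₆, e₇, e₈, e₁₁, e₁₄}
… ∩ ⟦that trusted e₁₀⟧ = {e₃, e₄, e₅, e₆, e₇, e₈, e₁₁, e₁₄} ∩ {e₁, e₂, e₄, e₅, e₆, e₇, e₈, e₁₀, e₁₁, e₁₃, e₁₅, e₁₆} = {e₄, e₅, e₆, e₇, e₈, e₁₁}
… ∩ ⟦friendly⟧ = {e₄, e₅, e₆, e₇, e₈, e₁₁} ∩ {e₃, e₆, e₇, e₁₀, e₁₂, e₁₄, e₁₅, e₁₆} = {e₆, e₇}
… ∩ ⟦Dutch⟧ = {e₆, e₇} ∩ {e₁, e₂, e₃, e₇, e₉, e₁₀, e₁₁, e₁₃} = {e₇}
So ⟦friendly Dutch pilot that trusted e₁₀⟧ = {e₇}.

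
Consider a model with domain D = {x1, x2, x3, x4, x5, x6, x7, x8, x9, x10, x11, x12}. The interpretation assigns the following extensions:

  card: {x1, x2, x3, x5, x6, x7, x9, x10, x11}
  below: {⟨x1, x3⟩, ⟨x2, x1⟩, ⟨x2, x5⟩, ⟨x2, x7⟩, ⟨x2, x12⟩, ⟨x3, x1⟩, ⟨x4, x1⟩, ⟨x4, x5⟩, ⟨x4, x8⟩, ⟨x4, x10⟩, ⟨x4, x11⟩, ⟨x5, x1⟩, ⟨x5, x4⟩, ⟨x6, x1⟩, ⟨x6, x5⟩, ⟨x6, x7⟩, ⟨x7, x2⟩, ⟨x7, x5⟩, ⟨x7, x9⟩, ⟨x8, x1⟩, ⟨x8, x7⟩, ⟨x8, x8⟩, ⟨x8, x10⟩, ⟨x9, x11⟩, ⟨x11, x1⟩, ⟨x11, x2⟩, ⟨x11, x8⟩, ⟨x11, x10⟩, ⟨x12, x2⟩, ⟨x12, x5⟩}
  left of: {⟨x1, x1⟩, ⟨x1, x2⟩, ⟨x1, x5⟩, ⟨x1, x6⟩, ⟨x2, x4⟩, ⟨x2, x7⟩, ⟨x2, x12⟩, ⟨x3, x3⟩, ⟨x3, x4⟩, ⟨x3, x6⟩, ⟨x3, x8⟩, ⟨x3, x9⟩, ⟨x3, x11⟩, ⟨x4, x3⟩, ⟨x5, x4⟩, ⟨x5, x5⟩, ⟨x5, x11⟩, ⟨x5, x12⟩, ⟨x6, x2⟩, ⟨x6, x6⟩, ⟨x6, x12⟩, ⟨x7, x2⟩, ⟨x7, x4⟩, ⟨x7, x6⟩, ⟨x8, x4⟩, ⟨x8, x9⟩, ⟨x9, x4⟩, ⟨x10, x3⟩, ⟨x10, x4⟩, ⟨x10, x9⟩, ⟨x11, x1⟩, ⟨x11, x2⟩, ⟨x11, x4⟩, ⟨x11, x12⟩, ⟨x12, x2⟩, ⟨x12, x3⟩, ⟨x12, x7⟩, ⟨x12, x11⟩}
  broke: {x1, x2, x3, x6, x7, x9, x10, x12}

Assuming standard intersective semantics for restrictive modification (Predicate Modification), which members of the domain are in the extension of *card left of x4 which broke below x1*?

{x2, x3}

⟦left of x4⟧ = {x : ⟨x, x4⟩ ∈ ⟦left of⟧} = {x2, x3, x5, x7, x8, x9, x10, x11}
⟦which broke⟧ = ⟦broke⟧ = {x1, x2, x3, x6, x7, x9, x10, x12}
⟦below x1⟧ = {x : ⟨x, x1⟩ ∈ ⟦below⟧} = {x2, x3, x4, x5, x6, x8, x11}
⟦card⟧ = {x1, x2, x3, x5, x6, x7, x9, x10, x11}
… ∩ ⟦left of x4⟧ = {x1, x2, x3, x5, x6, x7, x9, x10, x11} ∩ {x2, x3, x5, x7, x8, x9, x10, x11} = {x2, x3, x5, x7, x9, x10, x11}
… ∩ ⟦which broke⟧ = {x2, x3, x5, x7, x9, x10, x11} ∩ {x1, x2, x3, x6, x7, x9, x10, x12} = {x2, x3, x7, x9, x10}
… ∩ ⟦below x1⟧ = {x2, x3, x7, x9, x10} ∩ {x2, x3, x4, x5, x6, x8, x11} = {x2, x3}
So ⟦card left of x4 which broke below x1⟧ = {x2, x3}.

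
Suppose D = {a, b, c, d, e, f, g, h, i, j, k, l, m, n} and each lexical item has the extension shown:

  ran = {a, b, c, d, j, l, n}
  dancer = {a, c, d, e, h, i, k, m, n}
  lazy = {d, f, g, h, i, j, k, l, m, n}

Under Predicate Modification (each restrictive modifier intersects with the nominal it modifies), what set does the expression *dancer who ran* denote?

{a, c, d, n}

⟦who ran⟧ = ⟦ran⟧ = {a, b, c, d, j, l, n}
⟦dancer⟧ = {a, c, d, e, h, i, k, m, n}
… ∩ ⟦who ran⟧ = {a, c, d, e, h, i, k, m, n} ∩ {a, b, c, d, j, l, n} = {a, c, d, n}
So ⟦dancer who ran⟧ = {a, c, d, n}.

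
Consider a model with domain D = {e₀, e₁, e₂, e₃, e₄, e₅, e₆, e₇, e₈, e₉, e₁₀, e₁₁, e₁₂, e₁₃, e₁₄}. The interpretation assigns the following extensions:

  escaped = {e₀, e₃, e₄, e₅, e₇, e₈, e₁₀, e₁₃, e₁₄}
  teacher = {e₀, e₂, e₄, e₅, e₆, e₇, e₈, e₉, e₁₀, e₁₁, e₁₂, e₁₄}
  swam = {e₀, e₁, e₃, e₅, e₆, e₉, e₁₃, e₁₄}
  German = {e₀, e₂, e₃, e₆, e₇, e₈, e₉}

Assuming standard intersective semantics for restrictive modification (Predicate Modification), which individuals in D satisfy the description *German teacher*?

{e₀, e₂, e₆, e₇, e₈, e₉}

⟦teacher⟧ = {e₀, e₂, e₄, e₅, e₆, e₇, e₈, e₉, e₁₀, e₁₁, e₁₂, e₁₄}
… ∩ ⟦German⟧ = {e₀, e₂, e₄, e₅, e₆, e₇, e₈, e₉, e₁₀, e₁₁, e₁₂, e₁₄} ∩ {e₀, e₂, e₃, e₆, e₇, e₈, e₉} = {e₀, e₂, e₆, e₇, e₈, e₉}
So ⟦German teacher⟧ = {e₀, e₂, e₆, e₇, e₈, e₉}.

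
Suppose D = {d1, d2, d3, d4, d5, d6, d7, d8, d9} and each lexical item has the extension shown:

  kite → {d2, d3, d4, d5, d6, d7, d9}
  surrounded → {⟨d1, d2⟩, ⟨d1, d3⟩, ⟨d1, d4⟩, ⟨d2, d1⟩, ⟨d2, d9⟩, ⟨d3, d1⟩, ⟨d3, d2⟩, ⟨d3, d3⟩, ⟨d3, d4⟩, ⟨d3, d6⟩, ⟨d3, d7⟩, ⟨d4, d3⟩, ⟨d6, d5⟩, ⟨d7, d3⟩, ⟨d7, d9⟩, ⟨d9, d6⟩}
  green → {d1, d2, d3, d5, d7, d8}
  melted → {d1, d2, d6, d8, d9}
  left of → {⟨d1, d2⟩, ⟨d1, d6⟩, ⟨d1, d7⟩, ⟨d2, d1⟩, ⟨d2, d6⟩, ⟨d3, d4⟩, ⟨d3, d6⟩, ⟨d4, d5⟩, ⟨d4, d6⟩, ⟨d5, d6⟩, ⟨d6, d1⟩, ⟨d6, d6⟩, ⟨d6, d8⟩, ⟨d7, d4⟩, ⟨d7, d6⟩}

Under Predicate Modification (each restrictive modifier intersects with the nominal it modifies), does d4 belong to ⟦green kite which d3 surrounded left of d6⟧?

no

⟦which d3 surrounded⟧ = {x : ⟨d3, x⟩ ∈ ⟦surrounded⟧} = {d1, d2, d3, d4, d6, d7}
⟦left of d6⟧ = {x : ⟨x, d6⟩ ∈ ⟦left of⟧} = {d1, d2, d3, d4, d5, d6, d7}
⟦kite⟧ = {d2, d3, d4, d5, d6, d7, d9}
… ∩ ⟦which d3 surrounded⟧ = {d2, d3, d4, d5, d6, d7, d9} ∩ {d1, d2, d3, d4, d6, d7} = {d2, d3, d4, d6, d7}
… ∩ ⟦left of d6⟧ = {d2, d3, d4, d6, d7} ∩ {d1, d2, d3, d4, d5, d6, d7} = {d2, d3, d4, d6, d7}
… ∩ ⟦green⟧ = {d2, d3, d4, d6, d7} ∩ {d1, d2, d3, d5, d7, d8} = {d2, d3, d7}
⟦green kite which d3 surrounded left of d6⟧ = {d2, d3, d7}; d4 ∉ this set.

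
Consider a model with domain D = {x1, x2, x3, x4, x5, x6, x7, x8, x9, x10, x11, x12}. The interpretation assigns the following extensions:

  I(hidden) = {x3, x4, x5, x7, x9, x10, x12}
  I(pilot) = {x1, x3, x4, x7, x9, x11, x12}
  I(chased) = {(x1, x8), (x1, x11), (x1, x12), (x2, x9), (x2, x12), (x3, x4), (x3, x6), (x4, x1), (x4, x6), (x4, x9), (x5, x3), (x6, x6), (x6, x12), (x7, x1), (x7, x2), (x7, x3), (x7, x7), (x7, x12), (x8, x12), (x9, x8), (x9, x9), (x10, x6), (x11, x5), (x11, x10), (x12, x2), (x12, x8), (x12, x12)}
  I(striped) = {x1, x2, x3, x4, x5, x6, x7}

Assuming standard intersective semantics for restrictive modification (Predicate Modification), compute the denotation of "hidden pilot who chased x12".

{x7, x12}

⟦who chased x12⟧ = {x : ⟨x, x12⟩ ∈ ⟦chased⟧} = {x1, x2, x6, x7, x8, x12}
⟦pilot⟧ = {x1, x3, x4, x7, x9, x11, x12}
… ∩ ⟦who chased x12⟧ = {x1, x3, x4, x7, x9, x11, x12} ∩ {x1, x2, x6, x7, x8, x12} = {x1, x7, x12}
… ∩ ⟦hidden⟧ = {x1, x7, x12} ∩ {x3, x4, x5, x7, x9, x10, x12} = {x7, x12}
So ⟦hidden pilot who chased x12⟧ = {x7, x12}.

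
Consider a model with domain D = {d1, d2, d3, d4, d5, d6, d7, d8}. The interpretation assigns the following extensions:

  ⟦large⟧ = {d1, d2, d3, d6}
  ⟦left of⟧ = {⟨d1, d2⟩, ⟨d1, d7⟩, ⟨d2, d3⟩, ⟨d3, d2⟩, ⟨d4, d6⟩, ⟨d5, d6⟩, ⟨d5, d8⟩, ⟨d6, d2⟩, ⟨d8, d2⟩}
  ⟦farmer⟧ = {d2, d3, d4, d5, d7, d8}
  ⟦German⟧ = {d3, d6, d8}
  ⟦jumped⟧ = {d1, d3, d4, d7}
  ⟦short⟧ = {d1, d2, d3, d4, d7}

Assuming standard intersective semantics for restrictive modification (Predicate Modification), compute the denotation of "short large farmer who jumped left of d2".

⟦who jumped⟧ = ⟦jumped⟧ = {d1, d3, d4, d7}
⟦left of d2⟧ = {x : ⟨x, d2⟩ ∈ ⟦left of⟧} = {d1, d3, d6, d8}
⟦farmer⟧ = {d2, d3, d4, d5, d7, d8}
… ∩ ⟦who jumped⟧ = {d2, d3, d4, d5, d7, d8} ∩ {d1, d3, d4, d7} = {d3, d4, d7}
… ∩ ⟦left of d2⟧ = {d3, d4, d7} ∩ {d1, d3, d6, d8} = {d3}
… ∩ ⟦short⟧ = {d3} ∩ {d1, d2, d3, d4, d7} = {d3}
… ∩ ⟦large⟧ = {d3} ∩ {d1, d2, d3, d6} = {d3}
So ⟦short large farmer who jumped left of d2⟧ = {d3}.

{d3}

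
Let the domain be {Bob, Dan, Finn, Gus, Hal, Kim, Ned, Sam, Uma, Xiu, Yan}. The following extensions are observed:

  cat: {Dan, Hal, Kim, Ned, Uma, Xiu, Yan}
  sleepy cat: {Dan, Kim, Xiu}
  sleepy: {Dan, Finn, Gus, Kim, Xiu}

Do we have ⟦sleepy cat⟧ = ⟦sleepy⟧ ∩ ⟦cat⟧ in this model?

yes

⟦sleepy⟧ ∩ ⟦cat⟧ = {Dan, Finn, Gus, Kim, Xiu} ∩ {Dan, Hal, Kim, Ned, Uma, Xiu, Yan} = {Dan, Kim, Xiu}
Observed ⟦sleepy cat⟧ = {Dan, Kim, Xiu}.
These coincide, so the modifier is intersective here.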